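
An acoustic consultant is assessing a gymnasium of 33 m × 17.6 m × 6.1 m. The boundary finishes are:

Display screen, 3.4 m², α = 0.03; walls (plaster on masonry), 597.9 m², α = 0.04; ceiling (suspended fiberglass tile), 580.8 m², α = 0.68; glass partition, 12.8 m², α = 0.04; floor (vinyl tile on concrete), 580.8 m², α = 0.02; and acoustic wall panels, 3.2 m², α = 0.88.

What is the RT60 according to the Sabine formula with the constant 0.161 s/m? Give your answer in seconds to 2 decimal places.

1.31 seconds

A = Σ Sᵢαᵢ = 3.4·0.03 + 597.9·0.04 + 580.8·0.68 + 12.8·0.04 + 580.8·0.02 + 3.2·0.88 = 433.906 sabins.
Volume V = 33 × 17.6 × 6.1 = 3542.88 m³.
T = 0.161 V/A = 0.161·3542.88/433.906 = 1.31 s.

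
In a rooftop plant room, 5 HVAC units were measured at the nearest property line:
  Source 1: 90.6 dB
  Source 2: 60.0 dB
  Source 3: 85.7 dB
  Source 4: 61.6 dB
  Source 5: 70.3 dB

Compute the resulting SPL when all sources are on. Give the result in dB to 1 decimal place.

Sum in the linear (power) domain: Σ 10^(Lᵢ/10) = 10^(90.6/10) + 10^(60.0/10) + 10^(85.7/10) + 10^(61.6/10) + 10^(70.3/10) = 1.533e+09.
Combined level = 10 log₁₀(1.533e+09) = 91.9 dB.

91.9 dB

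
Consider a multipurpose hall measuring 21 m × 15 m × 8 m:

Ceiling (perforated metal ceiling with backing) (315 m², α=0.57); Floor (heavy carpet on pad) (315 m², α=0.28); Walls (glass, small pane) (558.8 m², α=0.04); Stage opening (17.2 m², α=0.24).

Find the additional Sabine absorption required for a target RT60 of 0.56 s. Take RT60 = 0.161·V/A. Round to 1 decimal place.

Equivalent absorption area: A₁ = 315·0.57 + 315·0.28 + 558.8·0.04 + 17.2·0.24 = 294.230 m².
V = 2520 m³. Required absorption A₂ = 0.161 × 2520 / 0.56 = 724.500 sabins.
ΔA = A₂ − A₁ = 724.500 − 294.230 = 430.3 sabins.

430.3 sabins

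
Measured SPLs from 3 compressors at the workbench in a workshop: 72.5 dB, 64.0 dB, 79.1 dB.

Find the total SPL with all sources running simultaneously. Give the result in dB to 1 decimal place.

80.1 dB

Σ 10^(Lᵢ/10) = 1.016e+08.
L_total = 10·log₁₀(1.016e+08) = 80.1 dB.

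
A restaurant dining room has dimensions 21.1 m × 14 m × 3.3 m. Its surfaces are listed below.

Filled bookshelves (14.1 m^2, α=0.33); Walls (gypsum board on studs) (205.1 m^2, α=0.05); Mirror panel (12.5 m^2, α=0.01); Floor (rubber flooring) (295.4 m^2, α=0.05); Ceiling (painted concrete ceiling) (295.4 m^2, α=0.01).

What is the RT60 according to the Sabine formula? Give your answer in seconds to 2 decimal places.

Equivalent absorption area: A = 14.1×0.33 + 205.1×0.05 + 12.5×0.01 + 295.4×0.05 + 295.4×0.01 = 32.757 m^2.
Room volume: 974.82 m³.
Sabine: RT60 = 0.161 × 974.82 / 32.757 = 4.79 s.

4.79 sec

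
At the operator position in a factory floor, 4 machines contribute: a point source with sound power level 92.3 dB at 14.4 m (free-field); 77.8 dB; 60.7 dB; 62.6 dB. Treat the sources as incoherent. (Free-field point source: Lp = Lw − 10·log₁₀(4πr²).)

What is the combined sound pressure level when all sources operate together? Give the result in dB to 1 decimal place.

78.1 dB

Source at 14.4 m: Lp = 92.3 − 10·log₁₀(4π·14.4²) = 92.3 − 10·log₁₀(2605.763) = 58.1 dB.
Sum in the linear (power) domain: Σ 10^(Lᵢ/10) = 10^(58.1/10) + 10^(77.8/10) + 10^(60.7/10) + 10^(62.6/10) = 6.39e+07.
L_total = 10·log₁₀(6.39e+07) = 78.1 dB.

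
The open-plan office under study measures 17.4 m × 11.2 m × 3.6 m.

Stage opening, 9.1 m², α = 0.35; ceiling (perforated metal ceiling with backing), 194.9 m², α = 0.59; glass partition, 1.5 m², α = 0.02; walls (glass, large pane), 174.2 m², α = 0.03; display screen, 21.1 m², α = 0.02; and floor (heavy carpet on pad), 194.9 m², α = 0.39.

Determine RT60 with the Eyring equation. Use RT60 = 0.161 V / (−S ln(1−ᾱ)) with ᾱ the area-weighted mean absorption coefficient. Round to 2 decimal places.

Total surface area S = 9.1 + 194.9 + 1.5 + 174.2 + 21.1 + 194.9 = 595.7 m².
Absorption A = 9.1×0.35 + 194.9×0.59 + 1.5×0.02 + 174.2×0.03 + 21.1×0.02 + 194.9×0.39 = 199.865 sabins.
ᾱ = 199.865 / 595.7 = 0.3355.
Eyring denominator: −S ln(1−ᾱ) = 243.475.
V = 17.4 × 11.2 × 3.6 = 701.568 m³.
RT60 = 0.161 × 701.568 / 243.475 = 0.46 s.

0.46 sec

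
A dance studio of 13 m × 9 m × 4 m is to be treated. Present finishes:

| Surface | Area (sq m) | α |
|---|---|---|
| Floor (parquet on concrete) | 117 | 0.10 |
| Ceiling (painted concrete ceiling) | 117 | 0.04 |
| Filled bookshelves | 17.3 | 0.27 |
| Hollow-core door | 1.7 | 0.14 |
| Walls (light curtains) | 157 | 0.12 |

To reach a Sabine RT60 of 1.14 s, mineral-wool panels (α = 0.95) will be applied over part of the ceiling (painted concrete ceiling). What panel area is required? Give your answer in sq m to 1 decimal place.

A₁ = Σ Sᵢαᵢ = 117×0.10 + 117×0.04 + 17.3×0.27 + 1.7×0.14 + 157×0.12 = 40.129 sabins.
Required A₂ = 0.161·468/1.14 = 66.095 sabins.
Absorption to add: 66.095 − 40.129 = 25.966 sabins.
Net gain per sq m: Δα = 0.95 − 0.04 = 0.91.
Area = ΔA/Δα = 25.966/0.91 = 28.5 sq m.

28.5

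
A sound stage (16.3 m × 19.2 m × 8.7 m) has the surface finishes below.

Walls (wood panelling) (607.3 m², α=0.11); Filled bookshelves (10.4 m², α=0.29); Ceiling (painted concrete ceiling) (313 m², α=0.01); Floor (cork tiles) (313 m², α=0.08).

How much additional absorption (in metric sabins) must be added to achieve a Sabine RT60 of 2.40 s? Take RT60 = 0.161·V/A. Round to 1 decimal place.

Equivalent absorption area: A₁ = 607.3*0.11 + 10.4*0.29 + 313*0.01 + 313*0.08 = 97.989 m².
V = 2722.752 m³. Required absorption A₂ = 0.161 × 2722.752 / 2.40 = 182.651 sabins.
ΔA = A₂ − A₁ = 182.651 − 97.989 = 84.7 sabins.

84.7 sabins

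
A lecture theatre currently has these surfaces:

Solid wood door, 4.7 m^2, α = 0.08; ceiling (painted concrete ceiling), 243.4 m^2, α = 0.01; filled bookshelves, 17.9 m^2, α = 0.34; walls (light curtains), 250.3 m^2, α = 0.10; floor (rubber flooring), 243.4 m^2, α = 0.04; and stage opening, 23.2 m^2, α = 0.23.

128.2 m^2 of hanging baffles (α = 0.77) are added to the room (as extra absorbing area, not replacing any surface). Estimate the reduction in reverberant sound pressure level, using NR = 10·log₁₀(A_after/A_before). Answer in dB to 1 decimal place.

4.8 dB

Equivalent absorption area: A_before = 4.7·0.08 + 243.4·0.01 + 17.9·0.34 + 250.3·0.10 + 243.4·0.04 + 23.2·0.23 = 48.998 m^2.
Added absorption = 128.2 × 0.77 = 98.714 sabins.
A_after = 48.998 + 98.714 = 147.712 sabins.
NR = 10·log₁₀(147.712/48.998) = 4.8 dB.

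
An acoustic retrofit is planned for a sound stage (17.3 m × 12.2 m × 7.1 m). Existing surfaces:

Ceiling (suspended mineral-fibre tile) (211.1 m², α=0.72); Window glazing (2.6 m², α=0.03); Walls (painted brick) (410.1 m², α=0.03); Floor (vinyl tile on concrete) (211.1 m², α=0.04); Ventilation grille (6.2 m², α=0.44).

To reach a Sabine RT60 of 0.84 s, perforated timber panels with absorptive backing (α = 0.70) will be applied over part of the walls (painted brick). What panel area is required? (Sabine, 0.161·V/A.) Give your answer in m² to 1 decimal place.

Total absorption A₁ = 211.1×0.72 + 2.6×0.03 + 410.1×0.03 + 211.1×0.04 + 6.2×0.44
  = 151.992 + 0.078 + 12.303 + 8.444 + 2.728 = 175.545 m² sabins.
Required A₂ = 0.161·1498.526/0.84 = 287.217 sabins.
ΔA needed = 287.217 − 175.545 = 111.672 sabins.
Net gain per m²: Δα = 0.70 − 0.03 = 0.67.
Panel area = 111.672 / 0.67 = 166.7 m².

166.7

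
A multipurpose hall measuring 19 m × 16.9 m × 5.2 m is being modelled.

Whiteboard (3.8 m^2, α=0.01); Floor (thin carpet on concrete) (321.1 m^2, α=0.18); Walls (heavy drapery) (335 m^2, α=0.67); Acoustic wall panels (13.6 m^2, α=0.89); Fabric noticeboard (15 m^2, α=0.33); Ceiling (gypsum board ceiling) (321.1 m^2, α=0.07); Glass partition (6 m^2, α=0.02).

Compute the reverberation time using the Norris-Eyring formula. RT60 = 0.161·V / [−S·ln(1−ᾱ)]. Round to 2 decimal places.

Total surface area S = 3.8 + 321.1 + 335 + 13.6 + 15 + 321.1 + 6 = 1015.6 m^2.
Absorption A = 3.8×0.01 + 321.1×0.18 + 335×0.67 + 13.6×0.89 + 15×0.33 + 321.1×0.07 + 6×0.02 = 321.937 sabins.
Mean coefficient ᾱ = A/S = 0.3170.
−S·ln(1−ᾱ) = −1015.6 × ln(1 − 0.3170) = 387.208.
V = 19 × 16.9 × 5.2 = 1669.72 m³.
RT60 = 0.161 × 1669.72 / 387.208 = 0.69 s.

0.69 s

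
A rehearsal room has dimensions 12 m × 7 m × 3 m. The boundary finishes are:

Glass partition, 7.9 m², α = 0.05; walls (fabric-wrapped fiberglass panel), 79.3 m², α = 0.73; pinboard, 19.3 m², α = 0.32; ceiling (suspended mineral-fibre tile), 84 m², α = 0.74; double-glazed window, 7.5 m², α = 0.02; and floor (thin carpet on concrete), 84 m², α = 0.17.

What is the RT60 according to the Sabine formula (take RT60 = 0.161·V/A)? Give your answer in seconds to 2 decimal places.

0.29 s

Equivalent absorption area: A = 7.9·0.05 + 79.3·0.73 + 19.3·0.32 + 84·0.74 + 7.5·0.02 + 84·0.17 = 141.050 m².
V = 12·7·3 = 252 m³.
RT60 = 0.161 · V / A = 0.161 × 252 / 141.050 = 0.29 s.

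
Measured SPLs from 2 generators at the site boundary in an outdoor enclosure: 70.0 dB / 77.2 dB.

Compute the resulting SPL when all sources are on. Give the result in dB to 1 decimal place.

Converting to relative power and adding: 10^(70.0/10) + 10^(77.2/10) = 6.248e+07.
Back to dB: 10·log₁₀ Σ = 78.0 dB.

78.0 dB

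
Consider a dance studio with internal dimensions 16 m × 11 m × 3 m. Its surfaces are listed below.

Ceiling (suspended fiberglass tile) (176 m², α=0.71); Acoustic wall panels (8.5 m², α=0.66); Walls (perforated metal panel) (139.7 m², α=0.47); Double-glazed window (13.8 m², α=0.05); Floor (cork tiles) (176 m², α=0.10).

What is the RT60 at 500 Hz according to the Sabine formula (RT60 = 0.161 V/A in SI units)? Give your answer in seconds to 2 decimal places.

Equivalent absorption area: A = 176·0.71 + 8.5·0.66 + 139.7·0.47 + 13.8·0.05 + 176·0.10 = 214.519 m².
Volume V = 16 × 11 × 3 = 528 m³.
Sabine: RT60 = 0.161 × 528 / 214.519 = 0.40 s.

0.40 s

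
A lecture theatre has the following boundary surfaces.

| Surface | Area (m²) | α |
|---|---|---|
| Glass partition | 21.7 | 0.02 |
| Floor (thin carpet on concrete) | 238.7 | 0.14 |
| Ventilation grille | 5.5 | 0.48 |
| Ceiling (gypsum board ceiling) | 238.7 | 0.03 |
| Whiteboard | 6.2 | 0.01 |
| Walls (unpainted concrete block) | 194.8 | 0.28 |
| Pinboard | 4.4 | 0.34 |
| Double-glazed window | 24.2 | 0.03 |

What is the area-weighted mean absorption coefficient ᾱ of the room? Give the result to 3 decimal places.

0.137

S = Σ Sᵢ = 21.7 + 238.7 + 5.5 + 238.7 + 6.2 + 194.8 + 4.4 + 24.2 = 734.2 m².
Weighted sum Σ Sα = 100.481.
ᾱ = 100.481 / 734.2 = 0.137.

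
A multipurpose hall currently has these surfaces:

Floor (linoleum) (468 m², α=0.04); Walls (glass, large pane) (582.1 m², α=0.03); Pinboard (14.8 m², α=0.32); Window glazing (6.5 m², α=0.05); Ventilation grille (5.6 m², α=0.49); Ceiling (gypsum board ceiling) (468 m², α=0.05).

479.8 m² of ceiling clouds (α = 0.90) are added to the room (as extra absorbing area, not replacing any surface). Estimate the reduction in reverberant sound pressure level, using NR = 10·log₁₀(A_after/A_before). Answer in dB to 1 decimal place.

8.7 dB

Total absorption A_before = 468·0.04 + 582.1·0.03 + 14.8·0.32 + 6.5·0.05 + 5.6·0.49 + 468·0.05
  = 18.720 + 17.463 + 4.736 + 0.325 + 2.744 + 23.400 = 67.388 m² sabins.
Treatment contributes 479.8·0.90 = 431.820 sabins.
A_after = 67.388 + 431.820 = 499.208 sabins.
NR = 10·log₁₀(499.208/67.388) = 8.7 dB.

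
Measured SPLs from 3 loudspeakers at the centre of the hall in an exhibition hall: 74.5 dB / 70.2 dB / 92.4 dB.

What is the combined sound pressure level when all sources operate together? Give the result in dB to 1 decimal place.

Converting to relative power and adding: 10^(74.5/10) + 10^(70.2/10) + 10^(92.4/10) = 1.776e+09.
Back to dB: 10·log₁₀ Σ = 92.5 dB.

92.5 dB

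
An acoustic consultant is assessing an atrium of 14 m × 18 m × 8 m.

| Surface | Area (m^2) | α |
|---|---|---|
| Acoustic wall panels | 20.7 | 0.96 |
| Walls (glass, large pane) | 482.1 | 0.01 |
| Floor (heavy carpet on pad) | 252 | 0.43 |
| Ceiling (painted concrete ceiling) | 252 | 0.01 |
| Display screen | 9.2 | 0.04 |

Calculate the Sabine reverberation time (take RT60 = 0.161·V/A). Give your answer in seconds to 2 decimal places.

Equivalent absorption area: A = 20.7·0.96 + 482.1·0.01 + 252·0.43 + 252·0.01 + 9.2·0.04 = 135.941 m^2.
Volume V = 14 × 18 × 8 = 2016 m³.
Sabine: RT60 = 0.161 × 2016 / 135.941 = 2.39 s.

2.39 s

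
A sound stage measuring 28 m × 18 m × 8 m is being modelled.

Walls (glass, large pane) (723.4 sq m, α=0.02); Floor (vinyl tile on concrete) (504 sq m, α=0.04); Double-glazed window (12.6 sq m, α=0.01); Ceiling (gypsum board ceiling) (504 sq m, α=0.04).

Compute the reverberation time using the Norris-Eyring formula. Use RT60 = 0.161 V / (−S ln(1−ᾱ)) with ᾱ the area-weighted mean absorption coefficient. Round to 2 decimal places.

S = Σ Sᵢ = 1744.0 sq m.
Absorption A = 723.4×0.02 + 504×0.04 + 12.6×0.01 + 504×0.04 = 54.914 sabins.
Mean coefficient ᾱ = A/S = 0.0315.
−S·ln(1−ᾱ) = −1744.0 × ln(1 − 0.0315) = 55.820.
V = 28 × 18 × 8 = 4032 m³.
T = 0.161·V/[−S·ln(1−ᾱ)] = 0.161·4032/55.820 = 11.63 s.

11.63 sec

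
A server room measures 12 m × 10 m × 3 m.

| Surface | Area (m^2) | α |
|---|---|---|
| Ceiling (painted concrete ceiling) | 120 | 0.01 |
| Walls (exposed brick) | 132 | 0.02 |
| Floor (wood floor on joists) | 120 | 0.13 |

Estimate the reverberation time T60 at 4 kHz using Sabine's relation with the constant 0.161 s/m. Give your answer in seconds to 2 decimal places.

Total absorption A = 120*0.01 + 132*0.02 + 120*0.13
  = 1.200 + 2.640 + 15.600 = 19.440 m^2 sabins.
Volume V = 12 × 10 × 3 = 360 m³.
Sabine: RT60 = 0.161 × 360 / 19.440 = 2.98 s.

2.98 seconds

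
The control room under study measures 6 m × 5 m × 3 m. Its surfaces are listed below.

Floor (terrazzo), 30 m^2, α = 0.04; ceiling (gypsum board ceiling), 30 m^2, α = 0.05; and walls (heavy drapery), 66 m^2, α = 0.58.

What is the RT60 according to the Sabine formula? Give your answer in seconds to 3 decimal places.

0.354 s

Total absorption A = 30*0.04 + 30*0.05 + 66*0.58
  = 1.200 + 1.500 + 38.280 = 40.980 m^2 sabins.
Room volume: 90 m³.
Sabine: RT60 = 0.161 × 90 / 40.980 = 0.354 s.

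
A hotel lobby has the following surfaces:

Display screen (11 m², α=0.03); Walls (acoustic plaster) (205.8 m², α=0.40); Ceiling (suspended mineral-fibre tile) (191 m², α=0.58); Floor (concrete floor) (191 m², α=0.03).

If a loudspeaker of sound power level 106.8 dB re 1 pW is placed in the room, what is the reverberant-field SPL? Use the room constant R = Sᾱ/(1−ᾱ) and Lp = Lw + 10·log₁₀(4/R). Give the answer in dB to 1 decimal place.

88.1 dB

A = 199.160 sabins; S = 598.8 m².
ᾱ = 0.3326, so room constant R = A/(1−ᾱ) = 298.412 m².
Lp = Lw + 10 log₁₀(4/R) = 106.8 -18.73 = 88.1 dB.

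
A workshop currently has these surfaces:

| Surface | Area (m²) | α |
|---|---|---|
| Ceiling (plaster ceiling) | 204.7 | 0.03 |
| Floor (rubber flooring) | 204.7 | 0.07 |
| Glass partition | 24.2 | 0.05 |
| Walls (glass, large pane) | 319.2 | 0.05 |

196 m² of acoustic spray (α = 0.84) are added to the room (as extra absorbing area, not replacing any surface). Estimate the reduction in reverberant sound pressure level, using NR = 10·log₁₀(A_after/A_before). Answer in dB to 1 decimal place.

Total absorption A_before = 204.7×0.03 + 204.7×0.07 + 24.2×0.05 + 319.2×0.05
  = 6.141 + 14.329 + 1.210 + 15.960 = 37.640 m² sabins.
Added absorption = 196 × 0.84 = 164.640 sabins.
New total A_after = 202.280 sabins.
Reduction = 10 log₁₀(A_after/A_before) = 10 log₁₀(5.3741) = 7.3 dB.

7.3 dB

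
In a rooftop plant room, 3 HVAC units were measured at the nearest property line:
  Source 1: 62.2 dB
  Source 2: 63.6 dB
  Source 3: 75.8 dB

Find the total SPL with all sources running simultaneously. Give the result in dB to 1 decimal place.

Converting to relative power and adding: 10^(62.2/10) + 10^(63.6/10) + 10^(75.8/10) = 4.197e+07.
L_total = 10·log₁₀(4.197e+07) = 76.2 dB.

76.2 dB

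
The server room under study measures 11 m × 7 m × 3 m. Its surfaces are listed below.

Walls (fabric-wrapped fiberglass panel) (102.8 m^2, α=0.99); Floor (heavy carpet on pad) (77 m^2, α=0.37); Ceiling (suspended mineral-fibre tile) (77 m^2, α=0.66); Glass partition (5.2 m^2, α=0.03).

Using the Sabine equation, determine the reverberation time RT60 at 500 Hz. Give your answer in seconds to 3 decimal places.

0.205 sec

A = Σ Sᵢαᵢ = 102.8×0.99 + 77×0.37 + 77×0.66 + 5.2×0.03 = 181.238 sabins.
Volume V = 11 × 7 × 3 = 231 m³.
T = 0.161 V/A = 0.161·231/181.238 = 0.205 s.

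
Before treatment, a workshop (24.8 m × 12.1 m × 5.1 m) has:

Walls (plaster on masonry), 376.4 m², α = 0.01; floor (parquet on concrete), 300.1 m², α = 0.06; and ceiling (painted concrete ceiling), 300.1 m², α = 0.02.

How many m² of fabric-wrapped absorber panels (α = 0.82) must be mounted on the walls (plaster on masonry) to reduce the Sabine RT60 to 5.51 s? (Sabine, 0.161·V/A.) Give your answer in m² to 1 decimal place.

20.9

Summing Sᵢαᵢ: 3.764 + 18.006 + 6.002 → A₁ = 27.772 sabins.
V = 1530.408 m³. Target absorption A₂ = 0.161 × 1530.408 / 5.51 = 44.718 sabins.
Absorption to add: 44.718 − 27.772 = 16.946 sabins.
Each m² of panel replacing the walls (plaster on masonry) adds (0.82 − 0.01) = 0.81 sabins.
Panel area = 16.946 / 0.81 = 20.9 m².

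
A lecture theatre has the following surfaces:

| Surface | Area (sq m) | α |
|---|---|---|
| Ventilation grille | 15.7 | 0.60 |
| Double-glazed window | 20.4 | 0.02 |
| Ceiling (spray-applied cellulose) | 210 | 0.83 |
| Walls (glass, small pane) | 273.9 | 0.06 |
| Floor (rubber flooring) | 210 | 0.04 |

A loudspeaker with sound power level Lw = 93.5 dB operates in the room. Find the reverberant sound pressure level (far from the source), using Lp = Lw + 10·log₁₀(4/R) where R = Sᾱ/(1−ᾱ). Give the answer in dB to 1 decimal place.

74.9 dB

Σ(Sᵢαᵢ) = 15.7·0.60 + 20.4·0.02 + 210·0.83 + 273.9·0.06 + 210·0.04 = 208.962; total area S = 730.0 sq m.
ᾱ = 208.962/730.0 = 0.2862; R = Sᾱ/(1−ᾱ) = 208.962/(1−0.2862) = 292.746 sq m.
Lp = 93.5 + 10·log₁₀(4/292.746) = 93.5 + (-18.64) = 74.9 dB.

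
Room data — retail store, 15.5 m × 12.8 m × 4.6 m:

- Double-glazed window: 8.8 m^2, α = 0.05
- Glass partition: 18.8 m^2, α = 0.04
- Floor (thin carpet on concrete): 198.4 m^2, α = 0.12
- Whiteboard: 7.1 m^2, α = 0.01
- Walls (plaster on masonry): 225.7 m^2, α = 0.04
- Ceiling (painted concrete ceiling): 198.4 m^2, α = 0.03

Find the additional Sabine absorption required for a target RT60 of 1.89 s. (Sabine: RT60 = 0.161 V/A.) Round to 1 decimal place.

Total absorption A₁ = 8.8·0.05 + 18.8·0.04 + 198.4·0.12 + 7.1·0.01 + 225.7·0.04 + 198.4·0.03
  = 0.440 + 0.752 + 23.808 + 0.071 + 9.028 + 5.952 = 40.051 m^2 sabins.
Target A₂ = 0.161·912.64/1.89 = 77.743 sabins (V = 912.64 m³).
ΔA = A₂ − A₁ = 77.743 − 40.051 = 37.7 sabins.

37.7 sabins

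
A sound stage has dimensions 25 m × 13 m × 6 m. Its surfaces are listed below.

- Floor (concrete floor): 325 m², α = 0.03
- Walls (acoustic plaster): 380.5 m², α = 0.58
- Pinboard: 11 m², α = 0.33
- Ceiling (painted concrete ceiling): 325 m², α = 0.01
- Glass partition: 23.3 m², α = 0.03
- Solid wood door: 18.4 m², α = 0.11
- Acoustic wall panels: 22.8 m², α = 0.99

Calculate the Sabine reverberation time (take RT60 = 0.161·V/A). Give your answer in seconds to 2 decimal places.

Summing Sᵢαᵢ: 9.750 + 220.690 + 3.630 + 3.250 + 0.699 + 2.024 + 22.572 → A = 262.615 sabins.
Volume V = 25 × 13 × 6 = 1950 m³.
RT60 = 0.161 · V / A = 0.161 × 1950 / 262.615 = 1.20 s.

1.20 s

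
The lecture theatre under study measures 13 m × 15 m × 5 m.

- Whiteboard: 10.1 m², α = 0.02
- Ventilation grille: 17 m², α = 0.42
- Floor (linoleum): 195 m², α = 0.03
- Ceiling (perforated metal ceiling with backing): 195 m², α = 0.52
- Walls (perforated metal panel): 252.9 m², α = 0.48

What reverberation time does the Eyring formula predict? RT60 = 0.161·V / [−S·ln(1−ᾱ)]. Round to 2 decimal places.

0.54 s

S = Σ Sᵢ = 670.0 m².
Absorption A = 10.1×0.02 + 17×0.42 + 195×0.03 + 195×0.52 + 252.9×0.48 = 235.984 sabins.
ᾱ = 235.984 / 670.0 = 0.3522.
Eyring denominator: −S ln(1−ᾱ) = 290.896.
V = 13 × 15 × 5 = 975 m³.
T = 0.161·V/[−S·ln(1−ᾱ)] = 0.161·975/290.896 = 0.54 s.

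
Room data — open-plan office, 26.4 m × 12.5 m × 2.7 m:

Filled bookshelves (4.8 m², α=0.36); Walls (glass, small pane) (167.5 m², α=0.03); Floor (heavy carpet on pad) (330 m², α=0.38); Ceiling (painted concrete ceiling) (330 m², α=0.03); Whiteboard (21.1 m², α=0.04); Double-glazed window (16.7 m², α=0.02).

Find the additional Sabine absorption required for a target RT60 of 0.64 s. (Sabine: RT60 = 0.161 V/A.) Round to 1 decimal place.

80.9 sabins

A₁ = Σ Sᵢαᵢ = 4.8·0.36 + 167.5·0.03 + 330·0.38 + 330·0.03 + 21.1·0.04 + 16.7·0.02 = 143.231 sabins.
For T = 0.64 s, need A₂ = 0.161·V/T = 0.161·891/0.64 = 224.142 sabins.
ΔA = A₂ − A₁ = 224.142 − 143.231 = 80.9 sabins.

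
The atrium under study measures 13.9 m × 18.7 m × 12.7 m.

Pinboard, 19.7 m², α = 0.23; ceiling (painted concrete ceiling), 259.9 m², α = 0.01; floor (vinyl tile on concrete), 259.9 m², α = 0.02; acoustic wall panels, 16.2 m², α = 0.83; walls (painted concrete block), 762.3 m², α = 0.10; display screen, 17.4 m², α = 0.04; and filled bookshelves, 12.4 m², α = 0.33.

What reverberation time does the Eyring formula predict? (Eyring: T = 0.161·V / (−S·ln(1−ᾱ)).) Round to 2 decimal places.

4.78 s

S = Σ Sᵢ = 1347.8 m².
Σ(Sᵢαᵢ) = 19.7·0.23 + 259.9·0.01 + 259.9·0.02 + 16.2·0.83 + 762.3·0.10 + 17.4·0.04 + 12.4·0.33 = 106.792.
Mean coefficient ᾱ = A/S = 0.0792.
Eyring denominator: −S ln(1−ᾱ) = 111.210.
V = 13.9 × 18.7 × 12.7 = 3301.111 m³.
T = 0.161·V/[−S·ln(1−ᾱ)] = 0.161·3301.111/111.210 = 4.78 s.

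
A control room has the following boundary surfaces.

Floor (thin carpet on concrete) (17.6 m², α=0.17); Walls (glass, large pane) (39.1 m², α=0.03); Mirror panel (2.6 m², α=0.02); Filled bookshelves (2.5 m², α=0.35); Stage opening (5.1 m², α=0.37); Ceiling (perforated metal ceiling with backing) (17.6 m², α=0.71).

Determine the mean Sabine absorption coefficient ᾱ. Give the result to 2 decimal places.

Total surface area S = 84.5 m².
A = 17.6*0.17 + 39.1*0.03 + 2.6*0.02 + 2.5*0.35 + 5.1*0.37 + 17.6*0.71 = 19.475 sabins.
ᾱ = A/S = 0.23.

0.23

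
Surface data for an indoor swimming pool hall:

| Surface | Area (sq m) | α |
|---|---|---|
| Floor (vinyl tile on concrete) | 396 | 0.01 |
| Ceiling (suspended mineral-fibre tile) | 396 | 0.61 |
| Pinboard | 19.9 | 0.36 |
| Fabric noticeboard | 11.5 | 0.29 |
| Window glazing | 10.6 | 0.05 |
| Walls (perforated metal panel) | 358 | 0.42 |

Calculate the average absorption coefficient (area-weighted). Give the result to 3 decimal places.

0.341

Total surface area S = 1192.0 sq m.
A = 396*0.01 + 396*0.61 + 19.9*0.36 + 11.5*0.29 + 10.6*0.05 + 358*0.42 = 406.909 sabins.
ᾱ = 406.909 / 1192.0 = 0.341.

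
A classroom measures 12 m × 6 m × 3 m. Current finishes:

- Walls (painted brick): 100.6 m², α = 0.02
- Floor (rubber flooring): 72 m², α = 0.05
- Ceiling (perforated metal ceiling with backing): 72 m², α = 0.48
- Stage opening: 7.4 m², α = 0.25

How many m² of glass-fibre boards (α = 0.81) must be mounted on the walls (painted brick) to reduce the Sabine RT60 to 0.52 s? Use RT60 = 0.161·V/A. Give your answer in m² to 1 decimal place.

Equivalent absorption area: A₁ = 100.6×0.02 + 72×0.05 + 72×0.48 + 7.4×0.25 = 42.022 m².
V = 216 m³. Target absorption A₂ = 0.161 × 216 / 0.52 = 66.877 sabins.
Absorption to add: 66.877 − 42.022 = 24.855 sabins.
Net gain per m²: Δα = 0.81 − 0.02 = 0.79.
Panel area = 24.855 / 0.79 = 31.5 m².

31.5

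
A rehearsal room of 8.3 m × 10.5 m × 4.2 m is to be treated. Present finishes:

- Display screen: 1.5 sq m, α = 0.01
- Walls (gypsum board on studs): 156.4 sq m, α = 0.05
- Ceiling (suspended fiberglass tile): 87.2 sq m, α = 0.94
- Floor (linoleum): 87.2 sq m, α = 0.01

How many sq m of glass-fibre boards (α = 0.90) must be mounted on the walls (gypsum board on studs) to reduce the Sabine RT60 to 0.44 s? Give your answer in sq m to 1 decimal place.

50.9

Equivalent absorption area: A₁ = 1.5*0.01 + 156.4*0.05 + 87.2*0.94 + 87.2*0.01 = 90.675 sq m.
V = 366.03 m³. Target absorption A₂ = 0.161 × 366.03 / 0.44 = 133.934 sabins.
Absorption to add: 133.934 − 90.675 = 43.259 sabins.
Each sq m of panel replacing the walls (gypsum board on studs) adds (0.90 − 0.05) = 0.85 sabins.
Panel area = 43.259 / 0.85 = 50.9 sq m.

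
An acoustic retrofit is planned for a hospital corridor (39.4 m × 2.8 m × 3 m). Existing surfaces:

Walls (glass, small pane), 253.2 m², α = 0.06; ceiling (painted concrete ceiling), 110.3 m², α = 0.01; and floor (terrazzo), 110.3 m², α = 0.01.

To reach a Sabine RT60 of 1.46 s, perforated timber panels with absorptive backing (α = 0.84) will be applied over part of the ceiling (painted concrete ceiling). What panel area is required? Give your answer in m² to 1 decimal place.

23.0

Total absorption A₁ = 253.2*0.06 + 110.3*0.01 + 110.3*0.01
  = 15.192 + 1.103 + 1.103 = 17.398 m² sabins.
V = 330.96 m³. Target absorption A₂ = 0.161 × 330.96 / 1.46 = 36.496 sabins.
Absorption to add: 36.496 − 17.398 = 19.098 sabins.
Net gain per m²: Δα = 0.84 − 0.01 = 0.83.
Area = ΔA/Δα = 19.098/0.83 = 23.0 m².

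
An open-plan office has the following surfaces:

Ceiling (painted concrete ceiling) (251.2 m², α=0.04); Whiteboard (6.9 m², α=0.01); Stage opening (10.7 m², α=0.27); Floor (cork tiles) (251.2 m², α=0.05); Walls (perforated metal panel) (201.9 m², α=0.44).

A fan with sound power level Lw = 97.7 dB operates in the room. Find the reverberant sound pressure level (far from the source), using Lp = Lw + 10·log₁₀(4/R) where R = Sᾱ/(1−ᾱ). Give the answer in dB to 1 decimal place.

82.4 dB

Σ(Sᵢαᵢ) = 251.2×0.04 + 6.9×0.01 + 10.7×0.27 + 251.2×0.05 + 201.9×0.44 = 114.402; total area S = 721.9 m².
ᾱ = 114.402/721.9 = 0.1585; R = Sᾱ/(1−ᾱ) = 114.402/(1−0.1585) = 135.950 m².
Lp = 97.7 + 10·log₁₀(4/135.950) = 97.7 + (-15.31) = 82.4 dB.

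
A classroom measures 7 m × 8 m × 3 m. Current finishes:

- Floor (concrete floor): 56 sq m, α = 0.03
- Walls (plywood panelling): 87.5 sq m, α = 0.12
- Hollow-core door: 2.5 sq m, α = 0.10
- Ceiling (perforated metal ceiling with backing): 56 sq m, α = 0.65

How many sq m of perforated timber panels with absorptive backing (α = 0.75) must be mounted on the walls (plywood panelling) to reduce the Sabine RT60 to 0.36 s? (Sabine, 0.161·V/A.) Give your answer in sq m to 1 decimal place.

A₁ = Σ Sᵢαᵢ = 56·0.03 + 87.5·0.12 + 2.5·0.10 + 56·0.65 = 48.830 sabins.
V = 168 m³. Target absorption A₂ = 0.161 × 168 / 0.36 = 75.133 sabins.
Absorption to add: 75.133 − 48.830 = 26.303 sabins.
Each sq m of panel replacing the walls (plywood panelling) adds (0.75 − 0.12) = 0.63 sabins.
Area = ΔA/Δα = 26.303/0.63 = 41.8 sq m.

41.8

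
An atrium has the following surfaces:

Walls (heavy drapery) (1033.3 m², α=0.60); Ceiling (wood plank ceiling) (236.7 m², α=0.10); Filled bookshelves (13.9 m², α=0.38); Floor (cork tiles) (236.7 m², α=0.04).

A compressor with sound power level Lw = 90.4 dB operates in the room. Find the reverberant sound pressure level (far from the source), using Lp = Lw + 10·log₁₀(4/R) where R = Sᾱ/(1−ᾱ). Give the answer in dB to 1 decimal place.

Σ(Sᵢαᵢ) = 1033.3×0.60 + 236.7×0.10 + 13.9×0.38 + 236.7×0.04 = 658.400; total area S = 1520.6 m².
ᾱ = 658.400/1520.6 = 0.4330; R = Sᾱ/(1−ᾱ) = 658.400/(1−0.4330) = 1161.199 m².
Lp = Lw + 10 log₁₀(4/R) = 90.4 -24.63 = 65.8 dB.

65.8 dB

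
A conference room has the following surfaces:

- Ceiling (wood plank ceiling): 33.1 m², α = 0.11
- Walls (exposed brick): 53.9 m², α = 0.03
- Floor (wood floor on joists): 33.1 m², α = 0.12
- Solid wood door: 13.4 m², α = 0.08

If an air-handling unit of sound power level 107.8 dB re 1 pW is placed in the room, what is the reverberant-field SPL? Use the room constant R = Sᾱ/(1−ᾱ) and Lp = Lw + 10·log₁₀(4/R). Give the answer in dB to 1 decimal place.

A = 10.302 sabins; S = 133.5 m².
ᾱ = 0.0772, so room constant R = A/(1−ᾱ) = 11.164 m².
Lp = 107.8 + 10·log₁₀(4/11.164) = 107.8 + (-4.46) = 103.3 dB.

103.3 dB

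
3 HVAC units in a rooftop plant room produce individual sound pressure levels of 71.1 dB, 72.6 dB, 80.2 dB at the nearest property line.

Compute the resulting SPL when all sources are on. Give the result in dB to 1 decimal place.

Σ 10^(Lᵢ/10) = 1.358e+08.
L_total = 10·log₁₀(1.358e+08) = 81.3 dB.

81.3 dB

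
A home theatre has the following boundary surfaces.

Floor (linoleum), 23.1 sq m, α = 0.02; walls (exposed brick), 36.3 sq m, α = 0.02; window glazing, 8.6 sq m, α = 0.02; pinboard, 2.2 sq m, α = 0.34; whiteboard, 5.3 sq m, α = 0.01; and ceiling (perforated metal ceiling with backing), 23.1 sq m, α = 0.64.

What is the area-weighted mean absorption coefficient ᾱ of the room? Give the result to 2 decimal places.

0.17

Total surface area S = 98.6 sq m.
A = 23.1×0.02 + 36.3×0.02 + 8.6×0.02 + 2.2×0.34 + 5.3×0.01 + 23.1×0.64 = 16.945 sabins.
ᾱ = A/S = 0.17.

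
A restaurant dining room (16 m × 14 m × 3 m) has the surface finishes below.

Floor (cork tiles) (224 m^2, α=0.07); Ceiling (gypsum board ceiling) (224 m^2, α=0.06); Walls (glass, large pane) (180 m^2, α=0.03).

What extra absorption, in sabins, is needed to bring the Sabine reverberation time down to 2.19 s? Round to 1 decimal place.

14.9 sabins

Summing Sᵢαᵢ: 15.680 + 13.440 + 5.400 → A₁ = 34.520 sabins.
Target A₂ = 0.161·672/2.19 = 49.403 sabins (V = 672 m³).
ΔA = A₂ − A₁ = 49.403 − 34.520 = 14.9 sabins.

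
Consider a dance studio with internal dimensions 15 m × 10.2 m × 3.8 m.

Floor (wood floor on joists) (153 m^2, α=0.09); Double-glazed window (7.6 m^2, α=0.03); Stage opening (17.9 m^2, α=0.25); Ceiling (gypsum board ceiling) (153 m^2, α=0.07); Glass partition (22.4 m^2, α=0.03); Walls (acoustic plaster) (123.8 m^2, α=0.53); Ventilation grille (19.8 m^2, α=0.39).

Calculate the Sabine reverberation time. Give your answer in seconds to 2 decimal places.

0.91 seconds

Total absorption A = 153·0.09 + 7.6·0.03 + 17.9·0.25 + 153·0.07 + 22.4·0.03 + 123.8·0.53 + 19.8·0.39
  = 13.770 + 0.228 + 4.475 + 10.710 + 0.672 + 65.614 + 7.722 = 103.191 m^2 sabins.
V = 15·10.2·3.8 = 581.4 m³.
RT60 = 0.161 · V / A = 0.161 × 581.4 / 103.191 = 0.91 s.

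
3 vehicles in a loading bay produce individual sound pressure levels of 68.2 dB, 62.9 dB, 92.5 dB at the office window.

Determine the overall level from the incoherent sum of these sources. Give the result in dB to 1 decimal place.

Σ 10^(Lᵢ/10) = 1.787e+09.
L_total = 10·log₁₀(1.787e+09) = 92.5 dB.

92.5 dB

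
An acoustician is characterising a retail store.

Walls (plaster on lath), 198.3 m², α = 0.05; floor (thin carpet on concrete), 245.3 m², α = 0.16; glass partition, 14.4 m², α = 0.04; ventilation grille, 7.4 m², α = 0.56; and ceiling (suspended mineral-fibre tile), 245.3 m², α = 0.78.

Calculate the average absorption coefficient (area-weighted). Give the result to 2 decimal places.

0.35

S = Σ Sᵢ = 198.3 + 245.3 + 14.4 + 7.4 + 245.3 = 710.7 m².
Weighted sum Σ Sα = 245.217.
ᾱ = A/S = 0.35.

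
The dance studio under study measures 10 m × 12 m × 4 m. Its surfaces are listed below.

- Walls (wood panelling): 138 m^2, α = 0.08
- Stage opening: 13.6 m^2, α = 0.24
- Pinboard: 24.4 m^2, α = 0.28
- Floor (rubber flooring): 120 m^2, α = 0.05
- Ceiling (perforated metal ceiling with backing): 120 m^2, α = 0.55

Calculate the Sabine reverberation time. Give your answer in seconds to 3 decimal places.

0.830 s

Total absorption A = 138*0.08 + 13.6*0.24 + 24.4*0.28 + 120*0.05 + 120*0.55
  = 11.040 + 3.264 + 6.832 + 6.000 + 66.000 = 93.136 m^2 sabins.
V = 10·12·4 = 480 m³.
T = 0.161 V/A = 0.161·480/93.136 = 0.830 s.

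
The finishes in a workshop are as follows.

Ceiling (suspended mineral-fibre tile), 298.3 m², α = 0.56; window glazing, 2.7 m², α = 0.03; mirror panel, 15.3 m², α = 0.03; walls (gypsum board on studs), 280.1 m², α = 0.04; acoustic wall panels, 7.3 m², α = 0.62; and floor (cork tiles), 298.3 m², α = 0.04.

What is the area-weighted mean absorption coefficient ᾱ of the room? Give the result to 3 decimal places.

0.216

Total surface area S = 902.0 m².
Weighted sum Σ Sα = 195.250.
ᾱ = A/S = 0.216.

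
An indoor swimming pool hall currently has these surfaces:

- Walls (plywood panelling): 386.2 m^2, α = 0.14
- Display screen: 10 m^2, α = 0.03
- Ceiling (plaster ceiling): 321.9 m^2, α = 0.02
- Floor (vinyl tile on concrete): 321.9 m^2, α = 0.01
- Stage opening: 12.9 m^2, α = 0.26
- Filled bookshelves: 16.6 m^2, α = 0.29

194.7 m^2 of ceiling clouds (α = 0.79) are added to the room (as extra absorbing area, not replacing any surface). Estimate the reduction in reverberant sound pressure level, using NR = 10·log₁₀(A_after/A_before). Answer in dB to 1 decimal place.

Summing Sᵢαᵢ: 54.068 + 0.300 + 6.438 + 3.219 + 3.354 + 4.814 → A_before = 72.193 sabins.
Added absorption = 194.7 × 0.79 = 153.813 sabins.
New total A_after = 226.006 sabins.
Reduction = 10 log₁₀(A_after/A_before) = 10 log₁₀(3.1306) = 5.0 dB.

5.0 dB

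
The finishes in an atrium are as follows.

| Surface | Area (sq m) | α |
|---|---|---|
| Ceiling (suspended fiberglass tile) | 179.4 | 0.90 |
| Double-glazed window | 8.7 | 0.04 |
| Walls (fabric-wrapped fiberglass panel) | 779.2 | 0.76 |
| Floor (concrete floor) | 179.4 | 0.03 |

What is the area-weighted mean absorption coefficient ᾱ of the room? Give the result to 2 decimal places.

Total surface area S = 1146.7 sq m.
A = 179.4×0.90 + 8.7×0.04 + 779.2×0.76 + 179.4×0.03 = 759.382 sabins.
ᾱ = A/S = 0.66.

0.66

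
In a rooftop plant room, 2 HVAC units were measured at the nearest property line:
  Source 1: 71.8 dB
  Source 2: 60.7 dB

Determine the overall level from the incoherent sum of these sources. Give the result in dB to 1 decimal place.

Converting to relative power and adding: 10^(71.8/10) + 10^(60.7/10) = 1.631e+07.
L_total = 10·log₁₀(1.631e+07) = 72.1 dB.

72.1 dB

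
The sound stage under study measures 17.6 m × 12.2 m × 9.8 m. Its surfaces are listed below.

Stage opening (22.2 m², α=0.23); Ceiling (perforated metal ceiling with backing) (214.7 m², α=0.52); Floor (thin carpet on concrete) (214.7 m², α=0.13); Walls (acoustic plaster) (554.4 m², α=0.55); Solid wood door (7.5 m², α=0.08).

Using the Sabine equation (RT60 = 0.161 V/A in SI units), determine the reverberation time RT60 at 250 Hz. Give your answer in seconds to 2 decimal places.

A = Σ Sᵢαᵢ = 22.2·0.23 + 214.7·0.52 + 214.7·0.13 + 554.4·0.55 + 7.5·0.08 = 450.181 sabins.
V = 17.6·12.2·9.8 = 2104.256 m³.
T = 0.161 V/A = 0.161·2104.256/450.181 = 0.75 s.

0.75 seconds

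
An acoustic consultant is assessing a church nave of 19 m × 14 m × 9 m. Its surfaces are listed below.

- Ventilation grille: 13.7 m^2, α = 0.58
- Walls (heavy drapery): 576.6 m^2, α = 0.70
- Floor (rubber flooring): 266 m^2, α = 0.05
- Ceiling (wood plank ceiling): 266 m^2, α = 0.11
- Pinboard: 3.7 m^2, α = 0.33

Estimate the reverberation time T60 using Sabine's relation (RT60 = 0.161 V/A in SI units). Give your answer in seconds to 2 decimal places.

Summing Sᵢαᵢ: 7.946 + 403.620 + 13.300 + 29.260 + 1.221 → A = 455.347 sabins.
Volume V = 19 × 14 × 9 = 2394 m³.
Sabine: RT60 = 0.161 × 2394 / 455.347 = 0.85 s.

0.85 seconds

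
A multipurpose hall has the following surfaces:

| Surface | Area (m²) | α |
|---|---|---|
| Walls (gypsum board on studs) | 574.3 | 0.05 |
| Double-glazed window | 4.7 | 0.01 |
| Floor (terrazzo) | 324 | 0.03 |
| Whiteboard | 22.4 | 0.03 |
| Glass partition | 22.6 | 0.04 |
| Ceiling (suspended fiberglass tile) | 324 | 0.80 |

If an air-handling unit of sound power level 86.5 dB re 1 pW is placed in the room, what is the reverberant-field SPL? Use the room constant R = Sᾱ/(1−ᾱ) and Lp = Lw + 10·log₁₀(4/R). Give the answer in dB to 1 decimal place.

Σ(Sᵢαᵢ) = 574.3·0.05 + 4.7·0.01 + 324·0.03 + 22.4·0.03 + 22.6·0.04 + 324·0.80 = 299.258; total area S = 1272.0 m².
ᾱ = 0.2353, so room constant R = A/(1−ᾱ) = 391.340 m².
Lp = 86.5 + 10·log₁₀(4/391.340) = 86.5 + (-19.90) = 66.6 dB.

66.6 dB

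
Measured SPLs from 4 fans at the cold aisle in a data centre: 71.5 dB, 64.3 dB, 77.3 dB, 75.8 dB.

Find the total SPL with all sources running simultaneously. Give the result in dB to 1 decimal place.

80.4 dB

Σ 10^(Lᵢ/10) = 1.085e+08.
Back to dB: 10·log₁₀ Σ = 80.4 dB.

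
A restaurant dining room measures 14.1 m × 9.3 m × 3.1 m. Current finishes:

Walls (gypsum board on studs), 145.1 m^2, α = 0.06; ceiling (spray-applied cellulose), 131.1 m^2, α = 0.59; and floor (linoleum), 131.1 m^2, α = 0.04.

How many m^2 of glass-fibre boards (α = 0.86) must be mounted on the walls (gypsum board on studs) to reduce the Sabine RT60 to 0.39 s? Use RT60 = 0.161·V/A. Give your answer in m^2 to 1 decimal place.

A₁ = Σ Sᵢαᵢ = 145.1×0.06 + 131.1×0.59 + 131.1×0.04 = 91.299 sabins.
Required A₂ = 0.161·406.503/0.39 = 167.813 sabins.
ΔA needed = 167.813 − 91.299 = 76.514 sabins.
Each m^2 of panel replacing the walls (gypsum board on studs) adds (0.86 − 0.06) = 0.80 sabins.
Panel area = 76.514 / 0.80 = 95.6 m^2.

95.6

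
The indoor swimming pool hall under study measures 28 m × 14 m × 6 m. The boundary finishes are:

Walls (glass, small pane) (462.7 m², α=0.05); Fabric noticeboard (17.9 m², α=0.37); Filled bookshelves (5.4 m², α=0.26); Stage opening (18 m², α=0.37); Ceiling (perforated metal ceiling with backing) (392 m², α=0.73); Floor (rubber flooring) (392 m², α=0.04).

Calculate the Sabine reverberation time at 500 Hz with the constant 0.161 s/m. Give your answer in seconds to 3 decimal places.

Equivalent absorption area: A = 462.7*0.05 + 17.9*0.37 + 5.4*0.26 + 18*0.37 + 392*0.73 + 392*0.04 = 339.662 m².
Volume V = 28 × 14 × 6 = 2352 m³.
RT60 = 0.161 · V / A = 0.161 × 2352 / 339.662 = 1.115 s.

1.115 sec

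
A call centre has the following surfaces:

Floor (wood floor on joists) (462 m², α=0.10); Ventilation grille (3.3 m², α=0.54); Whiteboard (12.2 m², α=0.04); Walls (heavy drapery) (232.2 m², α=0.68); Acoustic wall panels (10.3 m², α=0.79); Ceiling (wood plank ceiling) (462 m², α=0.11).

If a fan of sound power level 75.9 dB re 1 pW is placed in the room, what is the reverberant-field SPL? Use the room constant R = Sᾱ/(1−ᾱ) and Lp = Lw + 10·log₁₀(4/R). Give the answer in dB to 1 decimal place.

56.6 dB

A = 265.323 sabins; S = 1182.0 m².
ᾱ = 265.323/1182.0 = 0.2245; R = Sᾱ/(1−ᾱ) = 265.323/(1−0.2245) = 342.132 m².
Lp = 75.9 + 10·log₁₀(4/342.132) = 75.9 + (-19.32) = 56.6 dB.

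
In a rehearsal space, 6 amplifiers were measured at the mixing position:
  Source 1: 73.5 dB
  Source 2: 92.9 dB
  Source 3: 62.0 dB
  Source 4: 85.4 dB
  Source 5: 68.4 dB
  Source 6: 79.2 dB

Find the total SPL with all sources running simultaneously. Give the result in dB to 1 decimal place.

93.8 dB

Σ 10^(Lᵢ/10) = 2.411e+09.
Back to dB: 10·log₁₀ Σ = 93.8 dB.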